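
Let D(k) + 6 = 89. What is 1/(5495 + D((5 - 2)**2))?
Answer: 1/5578 ≈ 0.00017928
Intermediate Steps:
D(k) = 83 (D(k) = -6 + 89 = 83)
1/(5495 + D((5 - 2)**2)) = 1/(5495 + 83) = 1/5578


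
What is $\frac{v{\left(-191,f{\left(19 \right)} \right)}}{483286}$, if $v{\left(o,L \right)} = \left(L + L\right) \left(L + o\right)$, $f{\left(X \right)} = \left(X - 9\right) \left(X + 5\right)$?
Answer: $\frac{11760}{241643} \approx 0.048667$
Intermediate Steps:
$f{\left(X \right)} = \left(-9 + X\right) \left(5 + X\right)$
$v{\left(o,L \right)} = 2 L \left(L + o\right)$
$\frac{v{\left(-191,f{\left(19 \right)} \right)}}{483286} = \frac{2 \left(-45 + 19^{2} - 76\right) \left(\left(-45 + 19^{2} - 76\right) - 191\right)}{483286} = 2 \left(-45 + 361 - 76\right) \left(\left(-45 + 361 - 76\right) - 191\right) \frac{1}{483286} = 2 \cdot 240 \left(240 - 191\right) \frac{1}{483286} = 2 \cdot 240 \cdot 49 \cdot \frac{1}{483286} = 23520 \cdot \frac{1}{483286} = \frac{11760}{241643}$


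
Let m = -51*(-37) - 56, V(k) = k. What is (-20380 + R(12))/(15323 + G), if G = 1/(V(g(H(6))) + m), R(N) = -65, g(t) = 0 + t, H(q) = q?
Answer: -12519155/9382784 ≈ -1.3343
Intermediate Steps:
g(t) = t
m = 1831 (m = 1887 - 56 = 1831)
G = 1/1837 (G = 1/(6 + 1831) = 1/1837 ≈ 0.00054437)
(-20380 + R(12))/(15323 + G) = (-20380 - 65)/(15323 + 1/1837) = -20445/28148352/1837 = -20445*1837/28148352 = -12519155/9382784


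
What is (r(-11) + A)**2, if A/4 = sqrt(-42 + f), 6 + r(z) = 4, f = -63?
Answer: -1676 - 16*I*sqrt(105) ≈ -1676.0 - 163.95*I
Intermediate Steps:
r(z) = -2 (r(z) = -6 + 4 = -2)
A = 4*I*sqrt(105) (A = 4*sqrt(-42 - 63) = 4*sqrt(-105) = 4*(I*sqrt(105)) = 4*I*sqrt(105) ≈ 40.988*I)
(r(-11) + A)**2 = (-2 + 4*I*sqrt(105))**2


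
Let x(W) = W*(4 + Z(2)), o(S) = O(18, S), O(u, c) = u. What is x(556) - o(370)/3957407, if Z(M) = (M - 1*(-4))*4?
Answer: 61608912158/3957407 ≈ 15568.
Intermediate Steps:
o(S) = 18
Z(M) = 16 + 4*M (Z(M) = (M + 4)*4 = (4 + M)*4 = 16 + 4*M)
x(W) = 28*W (x(W) = W*(4 + (16 + 4*2)) = W*(4 + (16 + 8)) = W*(4 + 24) = W*28 = 28*W)
x(556) - o(370)/3957407 = 28*556 - 18/3957407 = 15568 - 18/3957407 = 61608912158/3957407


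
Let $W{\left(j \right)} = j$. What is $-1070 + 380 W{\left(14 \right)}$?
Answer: $4250$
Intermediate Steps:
$-1070 + 380 W{\left(14 \right)} = -1070 + 380 \cdot 14 = -1070 + 5320 = 4250$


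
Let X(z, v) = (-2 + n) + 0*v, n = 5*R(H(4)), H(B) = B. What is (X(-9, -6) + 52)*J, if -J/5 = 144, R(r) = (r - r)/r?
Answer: -36000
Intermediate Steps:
R(r) = 0 (R(r) = 0/r = 0)
J = -720 (J = -5*144 = -720)
n = 0 (n = 5*0 = 0)
X(z, v) = -2 (X(z, v) = (-2 + 0) + 0*v = -2 + 0 = -2)
(X(-9, -6) + 52)*J = (-2 + 52)*(-720) = 50*(-720) = -36000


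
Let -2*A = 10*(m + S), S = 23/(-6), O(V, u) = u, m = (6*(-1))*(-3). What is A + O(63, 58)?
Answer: -77/6 ≈ -12.833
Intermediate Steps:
m = 18 (m = -6*(-3) = 18)
S = -23/6 (S = 23*(-1/6) = -23/6 ≈ -3.8333)
A = -425/6 (A = -5*(18 - 23/6) = -5*85/6 = -1/2*425/3 = -425/6 ≈ -70.833)
A + O(63, 58) = -425/6 + 58 = -77/6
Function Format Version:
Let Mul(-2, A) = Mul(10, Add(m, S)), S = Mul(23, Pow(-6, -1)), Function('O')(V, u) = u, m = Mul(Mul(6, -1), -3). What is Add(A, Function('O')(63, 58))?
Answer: Rational(-77, 6) ≈ -12.833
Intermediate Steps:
m = 18 (m = Mul(-6, -3) = 18)
S = Rational(-23, 6) (S = Mul(23, Rational(-1, 6)) = Rational(-23, 6) ≈ -3.8333)
A = Rational(-425, 6) (A = Mul(Rational(-1, 2), Mul(10, Add(18, Rational(-23, 6)))) = Mul(Rational(-1, 2), Mul(10, Rational(85, 6))) = Mul(Rational(-1, 2), Rational(425, 3)) = Rational(-425, 6) ≈ -70.833)
Add(A, Function('O')(63, 58)) = Add(Rational(-425, 6), 58) = Rational(-77, 6)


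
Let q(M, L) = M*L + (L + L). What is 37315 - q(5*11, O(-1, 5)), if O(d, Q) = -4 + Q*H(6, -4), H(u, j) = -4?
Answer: 38683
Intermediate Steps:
O(d, Q) = -4 - 4*Q (O(d, Q) = -4 + Q*(-4) = -4 - 4*Q)
q(M, L) = 2*L + L*M (q(M, L) = L*M + 2*L = 2*L + L*M)
37315 - q(5*11, O(-1, 5)) = 37315 - (-4 - 4*5)*(2 + 5*11) = 37315 - (-4 - 20)*(2 + 55) = 37315 - (-24)*57 = 37315 - 1*(-1368) = 37315 + 1368 = 38683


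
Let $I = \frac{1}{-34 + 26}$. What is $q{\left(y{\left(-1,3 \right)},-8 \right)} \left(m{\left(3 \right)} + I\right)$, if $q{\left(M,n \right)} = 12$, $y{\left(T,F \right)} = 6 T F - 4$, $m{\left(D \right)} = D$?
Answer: $\frac{69}{2} \approx 34.5$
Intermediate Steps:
$y{\left(T,F \right)} = -4 + 6 F T$ ($y{\left(T,F \right)} = 6 F T - 4 = -4 + 6 F T$)
$I = - \frac{1}{8}$ ($I = \frac{1}{-8} = - \frac{1}{8} \approx -0.125$)
$q{\left(y{\left(-1,3 \right)},-8 \right)} \left(m{\left(3 \right)} + I\right) = 12 \left(3 - \frac{1}{8}\right) = 12 \cdot \frac{23}{8} = \frac{69}{2}$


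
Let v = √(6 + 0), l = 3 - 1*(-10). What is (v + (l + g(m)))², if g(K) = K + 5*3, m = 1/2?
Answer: 3273/4 + 57*√6 ≈ 957.87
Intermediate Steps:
m = ½ ≈ 0.50000
g(K) = 15 + K (g(K) = K + 15 = 15 + K)
l = 13 (l = 3 + 10 = 13)
v = √6 ≈ 2.4495
(v + (l + g(m)))² = (√6 + (13 + (15 + ½)))² = (√6 + (13 + 31/2))² = (√6 + 57/2)² = (57/2 + √6)²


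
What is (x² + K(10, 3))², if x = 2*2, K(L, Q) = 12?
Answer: 784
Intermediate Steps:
x = 4
(x² + K(10, 3))² = (4² + 12)² = (16 + 12)² = 28² = 784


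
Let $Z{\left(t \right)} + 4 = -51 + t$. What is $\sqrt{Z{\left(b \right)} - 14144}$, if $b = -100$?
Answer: $i \sqrt{14299} \approx 119.58 i$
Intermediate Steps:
$Z{\left(t \right)} = -55 + t$ ($Z{\left(t \right)} = -4 + \left(-51 + t\right) = -55 + t$)
$\sqrt{Z{\left(b \right)} - 14144} = \sqrt{\left(-55 - 100\right) - 14144} = \sqrt{-155 - 14144} = \sqrt{-14299} = i \sqrt{14299}$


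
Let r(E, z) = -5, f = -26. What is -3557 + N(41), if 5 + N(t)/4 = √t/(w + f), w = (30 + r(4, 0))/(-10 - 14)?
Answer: -3577 - 96*√41/649 ≈ -3577.9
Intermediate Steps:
w = -25/24 (w = (30 - 5)/(-10 - 14) = 25/(-24) = 25*(-1/24) = -25/24 ≈ -1.0417)
N(t) = -20 - 96*√t/649 (N(t) = -20 + 4*(√t/(-25/24 - 26)) = -20 + 4*(√t/(-649/24)) = -20 + 4*(-24*√t/649) = -20 - 96*√t/649)
-3557 + N(41) = -3557 + (-20 - 96*√41/649) = -3577 - 96*√41/649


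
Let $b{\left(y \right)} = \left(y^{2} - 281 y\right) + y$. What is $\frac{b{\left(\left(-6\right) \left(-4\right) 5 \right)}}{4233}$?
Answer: $- \frac{6400}{1411} \approx -4.5358$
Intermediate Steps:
$b{\left(y \right)} = y^{2} - 280 y$
$\frac{b{\left(\left(-6\right) \left(-4\right) 5 \right)}}{4233} = \frac{\left(-6\right) \left(-4\right) 5 \left(-280 + \left(-6\right) \left(-4\right) 5\right)}{4233} = 24 \cdot 5 \left(-280 + 24 \cdot 5\right) \frac{1}{4233} = 120 \left(-280 + 120\right) \frac{1}{4233} = 120 \left(-160\right) \frac{1}{4233} = \left(-19200\right) \frac{1}{4233} = - \frac{6400}{1411}$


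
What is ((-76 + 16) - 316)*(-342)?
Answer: 128592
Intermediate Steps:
((-76 + 16) - 316)*(-342) = (-60 - 316)*(-342) = -376*(-342) = 128592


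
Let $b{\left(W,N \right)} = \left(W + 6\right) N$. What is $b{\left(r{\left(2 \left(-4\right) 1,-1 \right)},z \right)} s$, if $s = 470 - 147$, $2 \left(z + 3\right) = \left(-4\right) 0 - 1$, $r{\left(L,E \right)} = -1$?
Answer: $- \frac{11305}{2} \approx -5652.5$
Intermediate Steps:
$z = - \frac{7}{2}$ ($z = -3 + \frac{\left(-4\right) 0 - 1}{2} = -3 + \frac{0 - 1}{2} = -3 + \frac{1}{2} \left(-1\right) = -3 - \frac{1}{2} = - \frac{7}{2} \approx -3.5$)
$b{\left(W,N \right)} = N \left(6 + W\right)$ ($b{\left(W,N \right)} = \left(6 + W\right) N = N \left(6 + W\right)$)
$s = 323$ ($s = 470 - 147 = 323$)
$b{\left(r{\left(2 \left(-4\right) 1,-1 \right)},z \right)} s = - \frac{7 \left(6 - 1\right)}{2} \cdot 323 = \left(- \frac{7}{2}\right) 5 \cdot 323 = \left(- \frac{35}{2}\right) 323 = - \frac{11305}{2}$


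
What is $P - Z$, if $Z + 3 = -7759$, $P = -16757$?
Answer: $-8995$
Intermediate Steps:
$Z = -7762$ ($Z = -3 - 7759 = -7762$)
$P - Z = -16757 - -7762 = -16757 + 7762 = -8995$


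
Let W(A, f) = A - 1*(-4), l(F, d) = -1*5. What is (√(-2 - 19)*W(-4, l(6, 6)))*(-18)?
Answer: 0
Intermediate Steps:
l(F, d) = -5
W(A, f) = 4 + A (W(A, f) = A + 4 = 4 + A)
(√(-2 - 19)*W(-4, l(6, 6)))*(-18) = (√(-2 - 19)*(4 - 4))*(-18) = (√(-21)*0)*(-18) = ((I*√21)*0)*(-18) = 0*(-18) = 0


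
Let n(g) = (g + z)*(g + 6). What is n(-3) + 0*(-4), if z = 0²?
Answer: -9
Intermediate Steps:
z = 0
n(g) = g*(6 + g) (n(g) = (g + 0)*(g + 6) = g*(6 + g))
n(-3) + 0*(-4) = -3*(6 - 3) + 0*(-4) = -3*3 + 0 = -9 + 0 = -9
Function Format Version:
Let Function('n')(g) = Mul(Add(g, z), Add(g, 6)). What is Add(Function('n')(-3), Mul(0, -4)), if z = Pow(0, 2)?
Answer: -9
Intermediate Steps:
z = 0
Function('n')(g) = Mul(g, Add(6, g)) (Function('n')(g) = Mul(Add(g, 0), Add(g, 6)) = Mul(g, Add(6, g)))
Add(Function('n')(-3), Mul(0, -4)) = Add(Mul(-3, Add(6, -3)), Mul(0, -4)) = Add(Mul(-3, 3), 0) = Add(-9, 0) = -9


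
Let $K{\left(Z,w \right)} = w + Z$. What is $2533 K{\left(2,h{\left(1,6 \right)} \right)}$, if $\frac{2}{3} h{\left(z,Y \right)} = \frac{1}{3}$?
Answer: $\frac{12665}{2} \approx 6332.5$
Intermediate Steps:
$h{\left(z,Y \right)} = \frac{1}{2}$ ($h{\left(z,Y \right)} = \frac{3}{2 \cdot 3} = \frac{3}{2} \cdot \frac{1}{3} = \frac{1}{2}$)
$K{\left(Z,w \right)} = Z + w$
$2533 K{\left(2,h{\left(1,6 \right)} \right)} = 2533 \left(2 + \frac{1}{2}\right) = 2533 \cdot \frac{5}{2} = \frac{12665}{2}$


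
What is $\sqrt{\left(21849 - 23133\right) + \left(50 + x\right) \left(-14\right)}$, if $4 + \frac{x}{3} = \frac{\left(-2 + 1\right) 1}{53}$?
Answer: $\frac{i \sqrt{5098918}}{53} \approx 42.605 i$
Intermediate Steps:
$x = - \frac{639}{53}$ ($x = -12 + 3 \frac{\left(-2 + 1\right) 1}{53} = -12 + 3 \left(-1\right) 1 \cdot \frac{1}{53} = -12 + 3 \left(\left(-1\right) \frac{1}{53}\right) = -12 + 3 \left(- \frac{1}{53}\right) = -12 - \frac{3}{53} = - \frac{639}{53} \approx -12.057$)
$\sqrt{\left(21849 - 23133\right) + \left(50 + x\right) \left(-14\right)} = \sqrt{\left(21849 - 23133\right) + \left(50 - \frac{639}{53}\right) \left(-14\right)} = \sqrt{-1284 + \frac{2011}{53} \left(-14\right)} = \sqrt{-1284 - \frac{28154}{53}} = \sqrt{- \frac{96206}{53}} = \frac{i \sqrt{5098918}}{53}$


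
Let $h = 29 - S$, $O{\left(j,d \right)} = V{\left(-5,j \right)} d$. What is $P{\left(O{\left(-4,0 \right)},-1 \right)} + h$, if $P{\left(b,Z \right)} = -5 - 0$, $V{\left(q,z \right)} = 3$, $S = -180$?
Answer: $204$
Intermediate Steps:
$O{\left(j,d \right)} = 3 d$
$P{\left(b,Z \right)} = -5$ ($P{\left(b,Z \right)} = -5 + 0 = -5$)
$h = 209$ ($h = 29 - -180 = 29 + 180 = 209$)
$P{\left(O{\left(-4,0 \right)},-1 \right)} + h = -5 + 209 = 204$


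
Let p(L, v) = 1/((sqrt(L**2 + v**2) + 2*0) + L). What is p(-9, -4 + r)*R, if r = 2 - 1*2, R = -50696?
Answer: -57033/2 - 6337*sqrt(97)/2 ≈ -59723.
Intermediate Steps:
r = 0 (r = 2 - 2 = 0)
p(L, v) = 1/(L + sqrt(L**2 + v**2)) (p(L, v) = 1/((sqrt(L**2 + v**2) + 0) + L) = 1/(sqrt(L**2 + v**2) + L) = 1/(L + sqrt(L**2 + v**2)))
p(-9, -4 + r)*R = -50696/(-9 + sqrt((-9)**2 + (-4 + 0)**2)) = -50696/(-9 + sqrt(81 + (-4)**2)) = -50696/(-9 + sqrt(81 + 16)) = -50696/(-9 + sqrt(97))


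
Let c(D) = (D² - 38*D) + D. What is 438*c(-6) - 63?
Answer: 112941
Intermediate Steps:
c(D) = D² - 37*D
438*c(-6) - 63 = 438*(-6*(-37 - 6)) - 63 = 438*(-6*(-43)) - 63 = 438*258 - 63 = 113004 - 63 = 112941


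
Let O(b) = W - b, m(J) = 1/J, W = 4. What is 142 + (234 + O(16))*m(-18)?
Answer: 389/3 ≈ 129.67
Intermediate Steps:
m(J) = 1/J
O(b) = 4 - b
142 + (234 + O(16))*m(-18) = 142 + (234 + (4 - 1*16))/(-18) = 142 + (234 + (4 - 16))*(-1/18) = 142 + (234 - 12)*(-1/18) = 142 + 222*(-1/18) = 142 - 37/3 = 389/3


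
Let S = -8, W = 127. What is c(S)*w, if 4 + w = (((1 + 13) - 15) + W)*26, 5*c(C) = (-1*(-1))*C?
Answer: -26176/5 ≈ -5235.2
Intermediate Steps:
c(C) = C/5 (c(C) = ((-1*(-1))*C)/5 = (1*C)/5 = C/5)
w = 3272 (w = -4 + (((1 + 13) - 15) + 127)*26 = -4 + ((14 - 15) + 127)*26 = -4 + (-1 + 127)*26 = -4 + 126*26 = -4 + 3276 = 3272)
c(S)*w = ((⅕)*(-8))*3272 = -8/5*3272 = -26176/5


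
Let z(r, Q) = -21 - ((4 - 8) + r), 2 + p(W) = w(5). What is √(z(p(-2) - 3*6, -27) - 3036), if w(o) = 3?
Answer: 2*I*√759 ≈ 55.1*I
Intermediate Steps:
p(W) = 1 (p(W) = -2 + 3 = 1)
z(r, Q) = -17 - r (z(r, Q) = -21 - (-4 + r) = -21 + (4 - r) = -17 - r)
√(z(p(-2) - 3*6, -27) - 3036) = √((-17 - (1 - 3*6)) - 3036) = √((-17 - (1 - 18)) - 3036) = √((-17 - 1*(-17)) - 3036) = √((-17 + 17) - 3036) = √(0 - 3036) = √(-3036) = 2*I*√759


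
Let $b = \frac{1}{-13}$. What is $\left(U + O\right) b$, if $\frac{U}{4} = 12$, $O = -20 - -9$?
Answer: $- \frac{37}{13} \approx -2.8462$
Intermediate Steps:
$O = -11$ ($O = -20 + 9 = -11$)
$U = 48$ ($U = 4 \cdot 12 = 48$)
$b = - \frac{1}{13} \approx -0.076923$
$\left(U + O\right) b = \left(48 - 11\right) \left(- \frac{1}{13}\right) = 37 \left(- \frac{1}{13}\right) = - \frac{37}{13}$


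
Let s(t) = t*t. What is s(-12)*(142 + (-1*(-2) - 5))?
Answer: 20016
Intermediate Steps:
s(t) = t²
s(-12)*(142 + (-1*(-2) - 5)) = (-12)²*(142 + (-1*(-2) - 5)) = 144*(142 + (2 - 5)) = 144*(142 - 3) = 144*139 = 20016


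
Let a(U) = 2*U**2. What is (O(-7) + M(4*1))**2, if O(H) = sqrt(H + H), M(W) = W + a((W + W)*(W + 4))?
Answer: (8196 + I*sqrt(14))**2 ≈ 6.7174e+7 + 6.13e+4*I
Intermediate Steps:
M(W) = W + 8*W**2*(4 + W)**2 (M(W) = W + 2*((W + W)*(W + 4))**2 = W + 2*((2*W)*(4 + W))**2 = W + 2*(2*W*(4 + W))**2 = W + 2*(4*W**2*(4 + W)**2) = W + 8*W**2*(4 + W)**2)
O(H) = sqrt(2)*sqrt(H) (O(H) = sqrt(2*H) = sqrt(2)*sqrt(H))
(O(-7) + M(4*1))**2 = (sqrt(2)*sqrt(-7) + (4*1)*(1 + 8*(4*1)*(4 + 4*1)**2))**2 = (sqrt(2)*(I*sqrt(7)) + 4*(1 + 8*4*(4 + 4)**2))**2 = (I*sqrt(14) + 4*(1 + 8*4*8**2))**2 = (I*sqrt(14) + 4*(1 + 8*4*64))**2 = (I*sqrt(14) + 4*(1 + 2048))**2 = (I*sqrt(14) + 4*2049)**2 = (I*sqrt(14) + 8196)**2 = (8196 + I*sqrt(14))**2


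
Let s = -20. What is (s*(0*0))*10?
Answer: 0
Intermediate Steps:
(s*(0*0))*10 = -0*0*10 = -20*0*10 = 0*10 = 0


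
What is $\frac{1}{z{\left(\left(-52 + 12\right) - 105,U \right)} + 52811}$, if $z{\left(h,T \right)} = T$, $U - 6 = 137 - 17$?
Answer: $\frac{1}{52937} \approx 1.889 \cdot 10^{-5}$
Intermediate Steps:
$U = 126$ ($U = 6 + \left(137 - 17\right) = 6 + 120 = 126$)
$\frac{1}{z{\left(\left(-52 + 12\right) - 105,U \right)} + 52811} = \frac{1}{126 + 52811} = \frac{1}{52937}$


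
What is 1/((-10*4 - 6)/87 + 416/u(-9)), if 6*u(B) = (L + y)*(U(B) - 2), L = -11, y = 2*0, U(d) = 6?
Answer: -957/54794 ≈ -0.017465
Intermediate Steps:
y = 0
u(B) = -22/3 (u(B) = ((-11 + 0)*(6 - 2))/6 = (-11*4)/6 = (⅙)*(-44) = -22/3)
1/((-10*4 - 6)/87 + 416/u(-9)) = 1/((-10*4 - 6)/87 + 416/(-22/3)) = 1/((-40 - 6)*(1/87) + 416*(-3/22)) = 1/(-46*1/87 - 624/11) = 1/(-46/87 - 624/11) = 1/(-54794/957) = -957/54794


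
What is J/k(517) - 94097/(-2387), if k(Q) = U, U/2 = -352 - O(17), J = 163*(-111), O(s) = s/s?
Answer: 109620473/1685222 ≈ 65.048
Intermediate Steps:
O(s) = 1
J = -18093
U = -706 (U = 2*(-352 - 1*1) = 2*(-352 - 1) = 2*(-353) = -706)
k(Q) = -706
J/k(517) - 94097/(-2387) = -18093/(-706) - 94097/(-2387) = -18093*(-1/706) - 94097*(-1/2387) = 18093/706 + 94097/2387 = 109620473/1685222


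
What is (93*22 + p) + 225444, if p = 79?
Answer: 227569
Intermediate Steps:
(93*22 + p) + 225444 = (93*22 + 79) + 225444 = (2046 + 79) + 225444 = 2125 + 225444 = 227569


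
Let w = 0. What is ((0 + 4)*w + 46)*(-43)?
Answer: -1978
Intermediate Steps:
((0 + 4)*w + 46)*(-43) = ((0 + 4)*0 + 46)*(-43) = (4*0 + 46)*(-43) = (0 + 46)*(-43) = 46*(-43) = -1978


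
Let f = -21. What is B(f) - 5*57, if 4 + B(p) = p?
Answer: -310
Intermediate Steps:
B(p) = -4 + p
B(f) - 5*57 = (-4 - 21) - 5*57 = -25 - 285 = -310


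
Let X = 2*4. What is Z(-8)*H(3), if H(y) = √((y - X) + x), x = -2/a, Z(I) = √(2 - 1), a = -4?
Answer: 3*I*√2/2 ≈ 2.1213*I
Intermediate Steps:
Z(I) = 1 (Z(I) = √1 = 1)
X = 8
x = ½ (x = -2/(-4) = -2*(-¼) = ½ ≈ 0.50000)
H(y) = √(-15/2 + y) (H(y) = √((y - 1*8) + ½) = √((y - 8) + ½) = √((-8 + y) + ½) = √(-15/2 + y))
Z(-8)*H(3) = 1*(√(-30 + 4*3)/2) = 1*(√(-30 + 12)/2) = 1*(√(-18)/2) = 1*((3*I*√2)/2) = 1*(3*I*√2/2) = 3*I*√2/2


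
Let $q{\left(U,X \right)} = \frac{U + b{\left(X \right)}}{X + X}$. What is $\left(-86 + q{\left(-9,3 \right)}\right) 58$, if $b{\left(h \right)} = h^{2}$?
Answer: $-4988$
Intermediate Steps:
$q{\left(U,X \right)} = \frac{U + X^{2}}{2 X}$ ($q{\left(U,X \right)} = \frac{U + X^{2}}{X + X} = \frac{U + X^{2}}{2 X}$)
$\left(-86 + q{\left(-9,3 \right)}\right) 58 = \left(-86 + \frac{-9 + 3^{2}}{2 \cdot 3}\right) 58 = \left(-86 + \frac{1}{2} \cdot \frac{1}{3} \left(-9 + 9\right)\right) 58 = \left(-86 + \frac{1}{2} \cdot \frac{1}{3} \cdot 0\right) 58 = \left(-86 + 0\right) 58 = \left(-86\right) 58 = -4988$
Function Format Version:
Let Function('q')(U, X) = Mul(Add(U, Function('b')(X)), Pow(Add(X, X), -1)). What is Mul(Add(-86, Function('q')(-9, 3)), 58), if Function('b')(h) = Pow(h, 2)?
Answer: -4988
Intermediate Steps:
Function('q')(U, X) = Mul(Rational(1, 2), Pow(X, -1), Add(U, Pow(X, 2))) (Function('q')(U, X) = Mul(Add(U, Pow(X, 2)), Pow(Add(X, X), -1)) = Mul(Add(U, Pow(X, 2)), Pow(Mul(2, X), -1)) = Mul(Add(U, Pow(X, 2)), Mul(Rational(1, 2), Pow(X, -1))) = Mul(Rational(1, 2), Pow(X, -1), Add(U, Pow(X, 2))))
Mul(Add(-86, Function('q')(-9, 3)), 58) = Mul(Add(-86, Mul(Rational(1, 2), Pow(3, -1), Add(-9, Pow(3, 2)))), 58) = Mul(Add(-86, Mul(Rational(1, 2), Rational(1, 3), Add(-9, 9))), 58) = Mul(Add(-86, Mul(Rational(1, 2), Rational(1, 3), 0)), 58) = Mul(Add(-86, 0), 58) = Mul(-86, 58) = -4988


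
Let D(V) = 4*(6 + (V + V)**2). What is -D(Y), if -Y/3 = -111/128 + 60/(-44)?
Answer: -91766625/123904 ≈ -740.63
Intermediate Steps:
Y = 9423/1408 (Y = -3*(-111/128 + 60/(-44)) = -3*(-111*1/128 + 60*(-1/44)) = -3*(-111/128 - 15/11) = -3*(-3141/1408) = 9423/1408 ≈ 6.6925)
D(V) = 24 + 16*V**2 (D(V) = 4*(6 + (2*V)**2) = 4*(6 + 4*V**2) = 24 + 16*V**2)
-D(Y) = -(24 + 16*(9423/1408)**2) = -(24 + 16*(88792929/1982464)) = -(24 + 88792929/123904) = -1*91766625/123904 = -91766625/123904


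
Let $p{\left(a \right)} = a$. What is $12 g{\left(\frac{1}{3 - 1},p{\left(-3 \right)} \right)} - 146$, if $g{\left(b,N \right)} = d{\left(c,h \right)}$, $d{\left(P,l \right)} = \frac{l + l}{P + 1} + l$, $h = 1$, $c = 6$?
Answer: $- \frac{914}{7} \approx -130.57$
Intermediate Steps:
$d{\left(P,l \right)} = l + \frac{2 l}{1 + P}$ ($d{\left(P,l \right)} = \frac{2 l}{1 + P} + l = l + \frac{2 l}{1 + P}$)
$g{\left(b,N \right)} = \frac{9}{7}$ ($g{\left(b,N \right)} = 1 \frac{1}{1 + 6} \left(3 + 6\right) = 1 \cdot \frac{1}{7} \cdot 9 = \frac{9}{7}$)
$12 g{\left(\frac{1}{3 - 1},p{\left(-3 \right)} \right)} - 146 = 12 \cdot \frac{9}{7} - 146 = \frac{108}{7} - 146 = - \frac{914}{7}$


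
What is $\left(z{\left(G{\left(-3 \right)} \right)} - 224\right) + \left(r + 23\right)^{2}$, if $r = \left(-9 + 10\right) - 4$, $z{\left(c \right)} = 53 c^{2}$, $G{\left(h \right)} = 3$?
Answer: $653$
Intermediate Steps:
$r = -3$ ($r = 1 - 4 = -3$)
$\left(z{\left(G{\left(-3 \right)} \right)} - 224\right) + \left(r + 23\right)^{2} = \left(53 \cdot 3^{2} - 224\right) + \left(-3 + 23\right)^{2} = \left(53 \cdot 9 - 224\right) + 20^{2} = \left(477 - 224\right) + 400 = 253 + 400 = 653$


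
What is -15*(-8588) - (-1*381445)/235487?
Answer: 30335816785/235487 ≈ 1.2882e+5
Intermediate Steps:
-15*(-8588) - (-1*381445)/235487 = 128820 - (-381445)/235487 = 128820 - 1*(-381445/235487) = 128820 + 381445/235487 = 30335816785/235487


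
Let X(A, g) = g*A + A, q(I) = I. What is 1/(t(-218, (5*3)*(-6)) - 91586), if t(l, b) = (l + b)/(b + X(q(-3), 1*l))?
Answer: -51/4670914 ≈ -1.0919e-5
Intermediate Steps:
X(A, g) = A + A*g (X(A, g) = A*g + A = A + A*g)
t(l, b) = (b + l)/(-3 + b - 3*l) (t(l, b) = (l + b)/(b - 3*(1 + 1*l)) = (b + l)/(b - 3*(1 + l)) = (b + l)/(b + (-3 - 3*l)) = (b + l)/(-3 + b - 3*l))
1/(t(-218, (5*3)*(-6)) - 91586) = 1/(((5*3)*(-6) - 218)/(-3 + (5*3)*(-6) - 3*(-218)) - 91586) = 1/((15*(-6) - 218)/(-3 + 15*(-6) + 654) - 91586) = 1/((-90 - 218)/(-3 - 90 + 654) - 91586) = 1/(-308/561 - 91586) = 1/((1/561)*(-308) - 91586) = 1/(-28/51 - 91586) = 1/(-4670914/51) = -51/4670914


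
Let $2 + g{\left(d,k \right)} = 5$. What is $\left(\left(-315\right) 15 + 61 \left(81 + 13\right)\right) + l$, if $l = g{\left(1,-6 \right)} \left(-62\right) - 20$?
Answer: $803$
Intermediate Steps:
$g{\left(d,k \right)} = 3$ ($g{\left(d,k \right)} = -2 + 5 = 3$)
$l = -206$ ($l = 3 \left(-62\right) - 20 = -186 - 20 = -206$)
$\left(\left(-315\right) 15 + 61 \left(81 + 13\right)\right) + l = \left(\left(-315\right) 15 + 61 \left(81 + 13\right)\right) - 206 = \left(-4725 + 61 \cdot 94\right) - 206 = \left(-4725 + 5734\right) - 206 = 1009 - 206 = 803$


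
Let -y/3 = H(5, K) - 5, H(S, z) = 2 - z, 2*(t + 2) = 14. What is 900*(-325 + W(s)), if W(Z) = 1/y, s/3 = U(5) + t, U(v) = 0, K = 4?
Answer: -2047200/7 ≈ -2.9246e+5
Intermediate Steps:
t = 5 (t = -2 + (½)*14 = -2 + 7 = 5)
s = 15 (s = 3*(0 + 5) = 3*5 = 15)
y = 21 (y = -3*((2 - 1*4) - 5) = -3*((2 - 4) - 5) = -3*(-2 - 5) = -3*(-7) = 21)
W(Z) = 1/21
900*(-325 + W(s)) = 900*(-325 + 1/21) = 900*(-6824/21) = -2047200/7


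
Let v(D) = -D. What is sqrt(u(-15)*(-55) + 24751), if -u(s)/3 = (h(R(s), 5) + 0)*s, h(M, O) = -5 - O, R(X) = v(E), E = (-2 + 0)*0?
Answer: sqrt(49501) ≈ 222.49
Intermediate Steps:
E = 0 (E = -2*0 = 0)
R(X) = 0 (R(X) = -1*0 = 0)
u(s) = 30*s (u(s) = -3*((-5 - 1*5) + 0)*s = -3*((-5 - 5) + 0)*s = -3*(-10 + 0)*s = -(-30)*s = 30*s)
sqrt(u(-15)*(-55) + 24751) = sqrt((30*(-15))*(-55) + 24751) = sqrt(-450*(-55) + 24751) = sqrt(24750 + 24751) = sqrt(49501)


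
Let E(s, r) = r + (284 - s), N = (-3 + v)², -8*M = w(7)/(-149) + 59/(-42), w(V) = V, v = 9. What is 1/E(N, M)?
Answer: 50064/12424957 ≈ 0.0040293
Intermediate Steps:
M = 9085/50064 (M = -(7/(-149) + 59/(-42))/8 = -(7*(-1/149) + 59*(-1/42))/8 = -(-7/149 - 59/42)/8 = -⅛*(-9085/6258) = 9085/50064 ≈ 0.18147)
N = 36 (N = (-3 + 9)² = 6² = 36)
E(s, r) = 284 + r - s
1/E(N, M) = 1/(284 + 9085/50064 - 1*36) = 1/(284 + 9085/50064 - 36) = 1/(12424957/50064) = 50064/12424957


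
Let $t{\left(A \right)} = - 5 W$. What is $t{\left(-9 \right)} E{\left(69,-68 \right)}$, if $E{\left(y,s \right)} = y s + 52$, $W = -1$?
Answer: $-23200$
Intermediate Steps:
$E{\left(y,s \right)} = 52 + s y$ ($E{\left(y,s \right)} = s y + 52 = 52 + s y$)
$t{\left(A \right)} = 5$ ($t{\left(A \right)} = \left(-5\right) \left(-1\right) = 5$)
$t{\left(-9 \right)} E{\left(69,-68 \right)} = 5 \left(52 - 4692\right) = 5 \left(-4640\right) = -23200$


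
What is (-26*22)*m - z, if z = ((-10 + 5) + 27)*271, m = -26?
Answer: 8910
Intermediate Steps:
z = 5962 (z = (-5 + 27)*271 = 22*271 = 5962)
(-26*22)*m - z = -26*22*(-26) - 1*5962 = -572*(-26) - 5962 = 14872 - 5962 = 8910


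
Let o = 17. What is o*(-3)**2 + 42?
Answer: 195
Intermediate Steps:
o*(-3)**2 + 42 = 17*(-3)**2 + 42 = 17*9 + 42 = 153 + 42 = 195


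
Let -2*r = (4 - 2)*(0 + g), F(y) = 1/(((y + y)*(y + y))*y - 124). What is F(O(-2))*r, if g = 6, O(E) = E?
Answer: 1/26 ≈ 0.038462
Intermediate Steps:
F(y) = 1/(-124 + 4*y³) (F(y) = 1/(((2*y)*(2*y))*y - 124) = 1/((4*y²)*y - 124) = 1/(4*y³ - 124) = 1/(-124 + 4*y³))
r = -6 (r = -(4 - 2)*(0 + 6)/2 = -6 ≈ -6.0000)
F(O(-2))*r = (1/(4*(-31 + (-2)³)))*(-6) = (1/(4*(-31 - 8)))*(-6) = ((¼)/(-39))*(-6) = ((¼)*(-1/39))*(-6) = -1/156*(-6) = 1/26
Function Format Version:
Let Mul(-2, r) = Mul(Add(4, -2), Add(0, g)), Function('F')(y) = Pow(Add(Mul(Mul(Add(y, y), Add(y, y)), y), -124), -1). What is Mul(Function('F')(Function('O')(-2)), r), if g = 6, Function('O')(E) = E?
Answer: Rational(1, 26) ≈ 0.038462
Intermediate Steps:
Function('F')(y) = Pow(Add(-124, Mul(4, Pow(y, 3))), -1) (Function('F')(y) = Pow(Add(Mul(Mul(Mul(2, y), Mul(2, y)), y), -124), -1) = Pow(Add(Mul(Mul(4, Pow(y, 2)), y), -124), -1) = Pow(Add(Mul(4, Pow(y, 3)), -124), -1) = Pow(Add(-124, Mul(4, Pow(y, 3))), -1))
r = -6 (r = Mul(Rational(-1, 2), Mul(Add(4, -2), Add(0, 6))) = Mul(Rational(-1, 2), Mul(2, 6)) = Mul(Rational(-1, 2), 12) = -6)
Mul(Function('F')(Function('O')(-2)), r) = Mul(Mul(Rational(1, 4), Pow(Add(-31, Pow(-2, 3)), -1)), -6) = Mul(Mul(Rational(1, 4), Pow(Add(-31, -8), -1)), -6) = Mul(Mul(Rational(1, 4), Pow(-39, -1)), -6) = Mul(Mul(Rational(1, 4), Rational(-1, 39)), -6) = Mul(Rational(-1, 156), -6) = Rational(1, 26)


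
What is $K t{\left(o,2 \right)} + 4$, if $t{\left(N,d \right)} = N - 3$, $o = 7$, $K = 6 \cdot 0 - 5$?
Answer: $-16$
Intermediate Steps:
$K = -5$ ($K = 0 - 5 = -5$)
$t{\left(N,d \right)} = -3 + N$ ($t{\left(N,d \right)} = N - 3 = -3 + N$)
$K t{\left(o,2 \right)} + 4 = - 5 \left(-3 + 7\right) + 4 = \left(-5\right) 4 + 4 = -20 + 4 = -16$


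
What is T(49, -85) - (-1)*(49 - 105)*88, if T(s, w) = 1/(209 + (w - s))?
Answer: -369599/75 ≈ -4928.0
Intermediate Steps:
T(s, w) = 1/(209 + w - s)
T(49, -85) - (-1)*(49 - 105)*88 = 1/(209 - 85 - 1*49) - (-1)*(49 - 105)*88 = 1/(209 - 85 - 49) - (-1)*(-56*88) = 1/75 - (-1)*(-4928) = 1/75 - 1*4928 = 1/75 - 4928 = -369599/75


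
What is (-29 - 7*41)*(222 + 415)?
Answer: -201292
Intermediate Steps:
(-29 - 7*41)*(222 + 415) = (-29 - 287)*637 = -316*637 = -201292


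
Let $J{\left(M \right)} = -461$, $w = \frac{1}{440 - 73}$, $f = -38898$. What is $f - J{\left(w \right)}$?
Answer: $-38437$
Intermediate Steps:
$w = \frac{1}{367} \approx 0.0027248$
$f - J{\left(w \right)} = -38898 - -461 = -38898 + 461 = -38437$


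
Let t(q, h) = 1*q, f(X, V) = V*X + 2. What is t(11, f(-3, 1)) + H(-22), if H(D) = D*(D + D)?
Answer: 979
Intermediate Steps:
f(X, V) = 2 + V*X
t(q, h) = q
H(D) = 2*D² (H(D) = D*(2*D) = 2*D²)
t(11, f(-3, 1)) + H(-22) = 11 + 2*(-22)² = 11 + 2*484 = 11 + 968 = 979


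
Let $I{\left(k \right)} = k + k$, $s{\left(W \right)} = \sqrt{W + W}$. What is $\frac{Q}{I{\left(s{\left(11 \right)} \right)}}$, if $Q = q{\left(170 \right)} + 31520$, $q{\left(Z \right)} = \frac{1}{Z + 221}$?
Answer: $\frac{12324321 \sqrt{22}}{17204} \approx 3360.0$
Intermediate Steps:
$q{\left(Z \right)} = \frac{1}{221 + Z}$
$s{\left(W \right)} = \sqrt{2} \sqrt{W}$ ($s{\left(W \right)} = \sqrt{2 W} = \sqrt{2} \sqrt{W}$)
$I{\left(k \right)} = 2 k$
$Q = \frac{12324321}{391}$ ($Q = \frac{1}{221 + 170} + 31520 = \frac{1}{391} + 31520 = \frac{12324321}{391} \approx 31520.0$)
$\frac{Q}{I{\left(s{\left(11 \right)} \right)}} = \frac{12324321}{391 \cdot 2 \sqrt{2} \sqrt{11}} = \frac{12324321}{391 \cdot 2 \sqrt{22}} = \frac{12324321 \frac{\sqrt{22}}{44}}{391} = \frac{12324321 \sqrt{22}}{17204}$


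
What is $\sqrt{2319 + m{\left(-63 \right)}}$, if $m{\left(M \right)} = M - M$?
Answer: $\sqrt{2319} \approx 48.156$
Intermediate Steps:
$m{\left(M \right)} = 0$
$\sqrt{2319 + m{\left(-63 \right)}} = \sqrt{2319 + 0} = \sqrt{2319}$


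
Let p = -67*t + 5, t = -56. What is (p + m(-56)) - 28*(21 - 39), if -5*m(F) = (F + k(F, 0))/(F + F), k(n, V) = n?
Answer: 21304/5 ≈ 4260.8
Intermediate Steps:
p = 3757 (p = -67*(-56) + 5 = 3752 + 5 = 3757)
m(F) = -⅕ (m(F) = -(F + F)/(5*(F + F)) = -2*F/(5*(2*F)) = -2*F*1/(2*F)/5 = -⅕*1 = -⅕)
(p + m(-56)) - 28*(21 - 39) = (3757 - ⅕) - 28*(21 - 39) = 18784/5 - 28*(-18) = 18784/5 + 504 = 21304/5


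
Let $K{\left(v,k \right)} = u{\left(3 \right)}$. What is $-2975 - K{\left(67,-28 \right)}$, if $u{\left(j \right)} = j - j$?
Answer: $-2975$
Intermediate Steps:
$u{\left(j \right)} = 0$
$K{\left(v,k \right)} = 0$
$-2975 - K{\left(67,-28 \right)} = -2975 - 0 = -2975 + 0 = -2975$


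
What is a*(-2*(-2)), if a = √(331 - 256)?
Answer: 20*√3 ≈ 34.641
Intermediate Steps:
a = 5*√3 (a = √75 = 5*√3 ≈ 8.6602)
a*(-2*(-2)) = (5*√3)*(-2*(-2)) = (5*√3)*4 = 20*√3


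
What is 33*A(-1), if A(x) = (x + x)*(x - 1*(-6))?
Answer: -330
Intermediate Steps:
A(x) = 2*x*(6 + x) (A(x) = (2*x)*(x + 6) = (2*x)*(6 + x) = 2*x*(6 + x))
33*A(-1) = 33*(2*(-1)*(6 - 1)) = 33*(2*(-1)*5) = 33*(-10) = -330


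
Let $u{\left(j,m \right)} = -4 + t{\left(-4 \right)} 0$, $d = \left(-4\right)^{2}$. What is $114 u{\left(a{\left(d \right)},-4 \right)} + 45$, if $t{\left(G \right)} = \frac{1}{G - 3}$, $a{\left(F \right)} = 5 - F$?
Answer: $-411$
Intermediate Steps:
$d = 16$
$t{\left(G \right)} = \frac{1}{-3 + G}$
$u{\left(j,m \right)} = -4$ ($u{\left(j,m \right)} = -4 + \frac{1}{-3 - 4} \cdot 0 = -4 + \frac{1}{-7} \cdot 0 = -4 - 0 = -4 + 0 = -4$)
$114 u{\left(a{\left(d \right)},-4 \right)} + 45 = 114 \left(-4\right) + 45 = -456 + 45 = -411$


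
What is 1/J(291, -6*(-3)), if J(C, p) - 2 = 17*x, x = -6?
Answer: -1/100 ≈ -0.010000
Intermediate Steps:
J(C, p) = -100 (J(C, p) = 2 + 17*(-6) = 2 - 102 = -100)
1/J(291, -6*(-3)) = 1/(-100) = -1/100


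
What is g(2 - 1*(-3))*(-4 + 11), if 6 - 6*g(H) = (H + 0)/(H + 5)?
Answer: 77/12 ≈ 6.4167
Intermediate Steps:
g(H) = 1 - H/(6*(5 + H)) (g(H) = 1 - (H + 0)/(6*(H + 5)) = 1 - H/(6*(5 + H)))
g(2 - 1*(-3))*(-4 + 11) = (5*(6 + (2 - 1*(-3)))/(6*(5 + (2 - 1*(-3)))))*(-4 + 11) = (5*(6 + (2 + 3))/(6*(5 + (2 + 3))))*7 = (5*(6 + 5)/(6*(5 + 5)))*7 = ((⅚)*11/10)*7 = ((⅚)*(⅒)*11)*7 = (11/12)*7 = 77/12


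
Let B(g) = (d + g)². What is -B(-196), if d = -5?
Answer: -40401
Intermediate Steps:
B(g) = (-5 + g)²
-B(-196) = -(-5 - 196)² = -1*(-201)² = -1*40401 = -40401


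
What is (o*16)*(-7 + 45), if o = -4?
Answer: -2432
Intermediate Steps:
(o*16)*(-7 + 45) = (-4*16)*(-7 + 45) = -64*38 = -2432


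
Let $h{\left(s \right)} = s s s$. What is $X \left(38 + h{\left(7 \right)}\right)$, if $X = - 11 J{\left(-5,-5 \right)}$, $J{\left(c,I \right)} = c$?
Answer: $20955$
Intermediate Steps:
$X = 55$ ($X = \left(-11\right) \left(-5\right) = 55$)
$h{\left(s \right)} = s^{3}$ ($h{\left(s \right)} = s^{2} s = s^{3}$)
$X \left(38 + h{\left(7 \right)}\right) = 55 \left(38 + 7^{3}\right) = 55 \left(38 + 343\right) = 55 \cdot 381 = 20955$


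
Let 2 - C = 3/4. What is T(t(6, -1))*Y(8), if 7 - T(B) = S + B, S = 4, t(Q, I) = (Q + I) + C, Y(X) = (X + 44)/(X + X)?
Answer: -169/16 ≈ -10.563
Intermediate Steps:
C = 5/4 (C = 2 - 3/4 = 2 - 1*¾ = 2 - ¾ = 5/4 ≈ 1.2500)
Y(X) = (44 + X)/(2*X) (Y(X) = (44 + X)/((2*X)) = (44 + X)*(1/(2*X)) = (44 + X)/(2*X))
t(Q, I) = 5/4 + I + Q (t(Q, I) = (Q + I) + 5/4 = (I + Q) + 5/4 = 5/4 + I + Q)
T(B) = 3 - B (T(B) = 7 - (4 + B) = 7 + (-4 - B) = 3 - B)
T(t(6, -1))*Y(8) = (3 - (5/4 - 1 + 6))*((½)*(44 + 8)/8) = (3 - 1*25/4)*((½)*(⅛)*52) = (3 - 25/4)*(13/4) = -13/4*13/4 = -169/16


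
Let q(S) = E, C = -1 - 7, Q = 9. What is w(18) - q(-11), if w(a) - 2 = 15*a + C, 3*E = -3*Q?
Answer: 273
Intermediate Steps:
C = -8
E = -9 (E = (-3*9)/3 = (1/3)*(-27) = -9)
q(S) = -9
w(a) = -6 + 15*a (w(a) = 2 + (15*a - 8) = 2 + (-8 + 15*a) = -6 + 15*a)
w(18) - q(-11) = (-6 + 15*18) - 1*(-9) = (-6 + 270) + 9 = 264 + 9 = 273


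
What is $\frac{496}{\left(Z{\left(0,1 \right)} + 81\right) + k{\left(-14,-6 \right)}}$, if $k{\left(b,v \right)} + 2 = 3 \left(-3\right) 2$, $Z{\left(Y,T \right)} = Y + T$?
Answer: $8$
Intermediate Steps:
$Z{\left(Y,T \right)} = T + Y$
$k{\left(b,v \right)} = -20$ ($k{\left(b,v \right)} = -2 + 3 \left(-3\right) 2 = -2 - 18 = -20$)
$\frac{496}{\left(Z{\left(0,1 \right)} + 81\right) + k{\left(-14,-6 \right)}} = \frac{496}{\left(\left(1 + 0\right) + 81\right) - 20} = \frac{496}{\left(1 + 81\right) - 20} = \frac{496}{82 - 20} = \frac{496}{62} = 496 \cdot \frac{1}{62} = 8$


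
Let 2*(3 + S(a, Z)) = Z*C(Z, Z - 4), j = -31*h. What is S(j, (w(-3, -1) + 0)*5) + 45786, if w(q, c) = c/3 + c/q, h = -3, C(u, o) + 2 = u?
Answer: 45783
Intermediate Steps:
C(u, o) = -2 + u
w(q, c) = c/3 + c/q (w(q, c) = c*(1/3) + c/q = c/3 + c/q)
j = 93 (j = -31*(-3) = 93)
S(a, Z) = -3 + Z*(-2 + Z)/2 (S(a, Z) = -3 + (Z*(-2 + Z))/2 = -3 + Z*(-2 + Z)/2)
S(j, (w(-3, -1) + 0)*5) + 45786 = (-3 + ((((1/3)*(-1) - 1/(-3)) + 0)*5)*(-2 + (((1/3)*(-1) - 1/(-3)) + 0)*5)/2) + 45786 = (-3 + (((-1/3 - 1*(-1/3)) + 0)*5)*(-2 + ((-1/3 - 1*(-1/3)) + 0)*5)/2) + 45786 = (-3 + (((-1/3 + 1/3) + 0)*5)*(-2 + ((-1/3 + 1/3) + 0)*5)/2) + 45786 = (-3 + ((0 + 0)*5)*(-2 + (0 + 0)*5)/2) + 45786 = (-3 + (0*5)*(-2 + 0*5)/2) + 45786 = (-3 + (1/2)*0*(-2 + 0)) + 45786 = (-3 + (1/2)*0*(-2)) + 45786 = (-3 + 0) + 45786 = -3 + 45786 = 45783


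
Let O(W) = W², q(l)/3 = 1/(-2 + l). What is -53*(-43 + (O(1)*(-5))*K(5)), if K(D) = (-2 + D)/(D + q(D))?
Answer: 4823/2 ≈ 2411.5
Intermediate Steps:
q(l) = 3/(-2 + l)
K(D) = (-2 + D)/(D + 3/(-2 + D))
-53*(-43 + (O(1)*(-5))*K(5)) = -53*(-43 + (1²*(-5))*((-2 + 5)²/(3 + 5*(-2 + 5)))) = -53*(-43 + (1*(-5))*(3²/(3 + 5*3))) = -53*(-43 - 45/(3 + 15)) = -53*(-43 - 45/18) = -53*(-43 - 5*½) = -53*(-43 - 5/2) = -53*(-91/2) = 4823/2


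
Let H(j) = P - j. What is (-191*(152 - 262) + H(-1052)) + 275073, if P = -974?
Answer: 296161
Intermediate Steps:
H(j) = -974 - j
(-191*(152 - 262) + H(-1052)) + 275073 = (-191*(152 - 262) + (-974 - 1*(-1052))) + 275073 = (-191*(-110) + (-974 + 1052)) + 275073 = (21010 + 78) + 275073 = 21088 + 275073 = 296161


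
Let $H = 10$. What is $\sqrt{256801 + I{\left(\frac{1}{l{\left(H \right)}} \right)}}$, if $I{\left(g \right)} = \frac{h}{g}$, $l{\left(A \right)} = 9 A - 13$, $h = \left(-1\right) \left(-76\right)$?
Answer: $\sqrt{262653} \approx 512.5$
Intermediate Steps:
$h = 76$
$l{\left(A \right)} = -13 + 9 A$
$I{\left(g \right)} = \frac{76}{g}$
$\sqrt{256801 + I{\left(\frac{1}{l{\left(H \right)}} \right)}} = \sqrt{256801 + \frac{76}{\frac{1}{-13 + 9 \cdot 10}}} = \sqrt{256801 + \frac{76}{\frac{1}{-13 + 90}}} = \sqrt{256801 + \frac{76}{\frac{1}{77}}} = \sqrt{256801 + 76 \frac{1}{\frac{1}{77}}} = \sqrt{256801 + 76 \cdot 77} = \sqrt{256801 + 5852} = \sqrt{262653}$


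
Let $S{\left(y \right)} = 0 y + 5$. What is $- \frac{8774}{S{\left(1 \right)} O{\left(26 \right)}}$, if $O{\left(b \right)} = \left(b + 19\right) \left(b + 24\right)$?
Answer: $- \frac{4387}{5625} \approx -0.77991$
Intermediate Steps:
$O{\left(b \right)} = \left(19 + b\right) \left(24 + b\right)$
$S{\left(y \right)} = 5$ ($S{\left(y \right)} = 0 + 5 = 5$)
$- \frac{8774}{S{\left(1 \right)} O{\left(26 \right)}} = - \frac{8774}{5 \left(456 + 26^{2} + 43 \cdot 26\right)} = - \frac{8774}{5 \left(456 + 676 + 1118\right)} = - \frac{8774}{5 \cdot 2250} = - \frac{8774}{11250} = \left(-8774\right) \frac{1}{11250} = - \frac{4387}{5625}$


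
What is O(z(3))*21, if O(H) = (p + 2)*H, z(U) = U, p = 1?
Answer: 189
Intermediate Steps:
O(H) = 3*H (O(H) = (1 + 2)*H = 3*H)
O(z(3))*21 = (3*3)*21 = 9*21 = 189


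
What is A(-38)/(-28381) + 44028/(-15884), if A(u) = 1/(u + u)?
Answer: -1249558459/450803804 ≈ -2.7718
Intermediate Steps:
A(u) = 1/(2*u)
A(-38)/(-28381) + 44028/(-15884) = ((1/2)/(-38))/(-28381) + 44028/(-15884) = ((1/2)*(-1/38))*(-1/28381) + 44028*(-1/15884) = -1/76*(-1/28381) - 11007/3971 = 1/2156956 - 11007/3971 = -1249558459/450803804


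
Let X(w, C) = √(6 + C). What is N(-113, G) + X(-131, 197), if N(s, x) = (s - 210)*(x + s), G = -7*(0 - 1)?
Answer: 34238 + √203 ≈ 34252.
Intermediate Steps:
G = 7 (G = -7*(-1) = 7)
N(s, x) = (-210 + s)*(s + x)
N(-113, G) + X(-131, 197) = ((-113)² - 210*(-113) - 210*7 - 113*7) + √(6 + 197) = (12769 + 23730 - 1470 - 791) + √203 = 34238 + √203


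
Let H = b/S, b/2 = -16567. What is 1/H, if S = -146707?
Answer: 146707/33134 ≈ 4.4277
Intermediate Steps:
b = -33134 (b = 2*(-16567) = -33134)
H = 33134/146707 (H = -33134/(-146707) = -33134*(-1/146707) = 33134/146707 ≈ 0.22585)
1/H = 1/(33134/146707) = 146707/33134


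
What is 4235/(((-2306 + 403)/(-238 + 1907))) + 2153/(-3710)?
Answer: -2384288619/641830 ≈ -3714.8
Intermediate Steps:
4235/(((-2306 + 403)/(-238 + 1907))) + 2153/(-3710) = 4235/((-1903/1669)) + 2153*(-1/3710) = 4235/((-1903*1/1669)) - 2153/3710 = 4235/(-1903/1669) - 2153/3710 = 4235*(-1669/1903) - 2153/3710 = -642565/173 - 2153/3710 = -2384288619/641830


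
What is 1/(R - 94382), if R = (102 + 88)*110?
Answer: -1/73482 ≈ -1.3609e-5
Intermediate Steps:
R = 20900 (R = 190*110 = 20900)
1/(R - 94382) = 1/(20900 - 94382) = 1/(-73482) = -1/73482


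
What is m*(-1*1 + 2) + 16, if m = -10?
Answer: 6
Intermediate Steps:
m*(-1*1 + 2) + 16 = -10*(-1*1 + 2) + 16 = -10*(-1 + 2) + 16 = -10*1 + 16 = -10 + 16 = 6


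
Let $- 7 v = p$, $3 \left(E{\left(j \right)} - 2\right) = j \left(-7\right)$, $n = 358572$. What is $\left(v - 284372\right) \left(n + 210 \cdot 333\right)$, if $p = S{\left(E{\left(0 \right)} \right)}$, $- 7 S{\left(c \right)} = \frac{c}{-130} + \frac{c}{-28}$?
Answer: $- \frac{2716734294663309}{22295} \approx -1.2185 \cdot 10^{11}$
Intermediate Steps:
$E{\left(j \right)} = 2 - \frac{7 j}{3}$ ($E{\left(j \right)} = 2 + \frac{j \left(-7\right)}{3} = 2 + \frac{\left(-7\right) j}{3} = 2 - \frac{7 j}{3}$)
$S{\left(c \right)} = \frac{79 c}{12740}$ ($S{\left(c \right)} = - \frac{\frac{c}{-130} + \frac{c}{-28}}{7} = - \frac{c \left(- \frac{1}{130}\right) + c \left(- \frac{1}{28}\right)}{7} = - \frac{- \frac{c}{130} - \frac{c}{28}}{7} = - \frac{\left(- \frac{79}{1820}\right) c}{7} = \frac{79 c}{12740}$)
$p = \frac{79}{6370}$ ($p = \frac{79 \left(2 - 0\right)}{12740} = \frac{79 \left(2 + 0\right)}{12740} = \frac{79}{12740} \cdot 2 = \frac{79}{6370} \approx 0.012402$)
$v = - \frac{79}{44590}$ ($v = \left(- \frac{1}{7}\right) \frac{79}{6370} = - \frac{79}{44590} \approx -0.0017717$)
$\left(v - 284372\right) \left(n + 210 \cdot 333\right) = \left(- \frac{79}{44590} - 284372\right) \left(358572 + 210 \cdot 333\right) = - \frac{12680147559 \left(358572 + 69930\right)}{44590} = \left(- \frac{12680147559}{44590}\right) 428502 = - \frac{2716734294663309}{22295}$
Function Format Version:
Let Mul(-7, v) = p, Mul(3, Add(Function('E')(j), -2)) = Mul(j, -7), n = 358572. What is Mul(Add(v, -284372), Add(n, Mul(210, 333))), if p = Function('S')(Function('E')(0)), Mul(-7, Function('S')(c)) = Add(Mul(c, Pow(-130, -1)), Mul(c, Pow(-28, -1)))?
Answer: Rational(-2716734294663309, 22295) ≈ -1.2185e+11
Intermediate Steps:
Function('E')(j) = Add(2, Mul(Rational(-7, 3), j)) (Function('E')(j) = Add(2, Mul(Rational(1, 3), Mul(j, -7))) = Add(2, Mul(Rational(1, 3), Mul(-7, j))) = Add(2, Mul(Rational(-7, 3), j)))
Function('S')(c) = Mul(Rational(79, 12740), c) (Function('S')(c) = Mul(Rational(-1, 7), Add(Mul(c, Pow(-130, -1)), Mul(c, Pow(-28, -1)))) = Mul(Rational(-1, 7), Add(Mul(c, Rational(-1, 130)), Mul(c, Rational(-1, 28)))) = Mul(Rational(-1, 7), Add(Mul(Rational(-1, 130), c), Mul(Rational(-1, 28), c))) = Mul(Rational(-1, 7), Mul(Rational(-79, 1820), c)) = Mul(Rational(79, 12740), c))
p = Rational(79, 6370) (p = Mul(Rational(79, 12740), Add(2, Mul(Rational(-7, 3), 0))) = Mul(Rational(79, 12740), Add(2, 0)) = Mul(Rational(79, 12740), 2) = Rational(79, 6370) ≈ 0.012402)
v = Rational(-79, 44590) (v = Mul(Rational(-1, 7), Rational(79, 6370)) = Rational(-79, 44590) ≈ -0.0017717)
Mul(Add(v, -284372), Add(n, Mul(210, 333))) = Mul(Add(Rational(-79, 44590), -284372), Add(358572, Mul(210, 333))) = Mul(Rational(-12680147559, 44590), Add(358572, 69930)) = Mul(Rational(-12680147559, 44590), 428502) = Rational(-2716734294663309, 22295)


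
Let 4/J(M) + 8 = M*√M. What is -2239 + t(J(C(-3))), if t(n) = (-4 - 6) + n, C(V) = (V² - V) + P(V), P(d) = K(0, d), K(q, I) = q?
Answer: -116947/52 + 3*√3/52 ≈ -2248.9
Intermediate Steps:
P(d) = 0
C(V) = V² - V (C(V) = (V² - V) + 0 = V² - V)
J(M) = 4/(-8 + M^(3/2)) (J(M) = 4/(-8 + M*√M) = 4/(-8 + M^(3/2)))
t(n) = -10 + n
-2239 + t(J(C(-3))) = -2239 + (-10 + 4/(-8 + (-3*(-1 - 3))^(3/2))) = -2239 + (-10 + 4/(-8 + (-3*(-4))^(3/2))) = -2239 + (-10 + 4/(-8 + 12^(3/2))) = -2239 + (-10 + 4/(-8 + 24*√3)) = -2249 + 4/(-8 + 24*√3)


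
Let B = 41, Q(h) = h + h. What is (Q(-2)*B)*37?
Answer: -6068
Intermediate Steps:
Q(h) = 2*h
(Q(-2)*B)*37 = ((2*(-2))*41)*37 = -4*41*37 = -164*37 = -6068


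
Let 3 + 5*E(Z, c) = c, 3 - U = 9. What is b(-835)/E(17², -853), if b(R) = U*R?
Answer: -12525/428 ≈ -29.264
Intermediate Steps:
U = -6 (U = 3 - 1*9 = 3 - 9 = -6)
b(R) = -6*R
E(Z, c) = -⅗ + c/5
b(-835)/E(17², -853) = (-6*(-835))/(-⅗ + (⅕)*(-853)) = 5010/(-⅗ - 853/5) = 5010/(-856/5) = 5010*(-5/856) = -12525/428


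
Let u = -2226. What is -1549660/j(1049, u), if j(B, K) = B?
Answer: -1549660/1049 ≈ -1477.3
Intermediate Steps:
-1549660/j(1049, u) = -1549660/1049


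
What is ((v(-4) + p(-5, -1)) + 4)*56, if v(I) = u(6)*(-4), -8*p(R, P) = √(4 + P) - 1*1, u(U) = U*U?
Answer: -7833 - 7*√3 ≈ -7845.1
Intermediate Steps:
u(U) = U²
p(R, P) = ⅛ - √(4 + P)/8 (p(R, P) = -(√(4 + P) - 1*1)/8 = -(√(4 + P) - 1)/8 = -(-1 + √(4 + P))/8 = ⅛ - √(4 + P)/8)
v(I) = -144 (v(I) = 6²*(-4) = 36*(-4) = -144)
((v(-4) + p(-5, -1)) + 4)*56 = ((-144 + (⅛ - √(4 - 1)/8)) + 4)*56 = ((-144 + (⅛ - √3/8)) + 4)*56 = ((-1151/8 - √3/8) + 4)*56 = (-1119/8 - √3/8)*56 = -7833 - 7*√3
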